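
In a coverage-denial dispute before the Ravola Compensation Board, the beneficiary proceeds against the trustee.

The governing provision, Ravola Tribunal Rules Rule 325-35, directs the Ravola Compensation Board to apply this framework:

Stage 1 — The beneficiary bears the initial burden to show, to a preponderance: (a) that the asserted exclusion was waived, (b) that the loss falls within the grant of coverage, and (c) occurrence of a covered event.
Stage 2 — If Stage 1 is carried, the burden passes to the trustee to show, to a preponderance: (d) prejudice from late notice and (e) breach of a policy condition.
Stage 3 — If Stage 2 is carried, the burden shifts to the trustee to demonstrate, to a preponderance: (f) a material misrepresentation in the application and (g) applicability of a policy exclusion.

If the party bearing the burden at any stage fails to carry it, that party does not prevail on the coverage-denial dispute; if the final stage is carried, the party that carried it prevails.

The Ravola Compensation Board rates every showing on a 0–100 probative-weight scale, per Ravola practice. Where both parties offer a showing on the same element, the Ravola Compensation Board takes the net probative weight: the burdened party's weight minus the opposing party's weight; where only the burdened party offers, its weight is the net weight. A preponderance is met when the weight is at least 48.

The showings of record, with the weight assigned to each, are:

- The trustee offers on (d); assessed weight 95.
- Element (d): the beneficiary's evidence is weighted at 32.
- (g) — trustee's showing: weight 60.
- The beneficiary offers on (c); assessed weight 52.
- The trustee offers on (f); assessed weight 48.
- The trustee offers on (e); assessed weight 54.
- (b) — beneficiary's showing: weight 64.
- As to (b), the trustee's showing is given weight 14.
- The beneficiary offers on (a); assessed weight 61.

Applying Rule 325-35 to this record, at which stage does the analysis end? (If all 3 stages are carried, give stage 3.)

Stage 1 (beneficiary, a preponderance, weight is at least 48): (a) 61 ≥ 48 — meets; (b) net 64−14=50 ≥ 48 — meets; (c) 52 ≥ 48 — meets.
  All elements met. The burden passes to the trustee.
Stage 2 (trustee, a preponderance, weight is at least 48): (d) net 95−32=63 ≥ 48 — meets; (e) 54 ≥ 48 — meets.
  All elements met. The trustee retains the burden for Stage 3.
Stage 3 (trustee, a preponderance, weight is at least 48): (f) 48 ≥ 48 — meets; (g) 60 ≥ 48 — meets.
  All elements met at the final stage.
Every stage carried; the trustee prevails.

stage 3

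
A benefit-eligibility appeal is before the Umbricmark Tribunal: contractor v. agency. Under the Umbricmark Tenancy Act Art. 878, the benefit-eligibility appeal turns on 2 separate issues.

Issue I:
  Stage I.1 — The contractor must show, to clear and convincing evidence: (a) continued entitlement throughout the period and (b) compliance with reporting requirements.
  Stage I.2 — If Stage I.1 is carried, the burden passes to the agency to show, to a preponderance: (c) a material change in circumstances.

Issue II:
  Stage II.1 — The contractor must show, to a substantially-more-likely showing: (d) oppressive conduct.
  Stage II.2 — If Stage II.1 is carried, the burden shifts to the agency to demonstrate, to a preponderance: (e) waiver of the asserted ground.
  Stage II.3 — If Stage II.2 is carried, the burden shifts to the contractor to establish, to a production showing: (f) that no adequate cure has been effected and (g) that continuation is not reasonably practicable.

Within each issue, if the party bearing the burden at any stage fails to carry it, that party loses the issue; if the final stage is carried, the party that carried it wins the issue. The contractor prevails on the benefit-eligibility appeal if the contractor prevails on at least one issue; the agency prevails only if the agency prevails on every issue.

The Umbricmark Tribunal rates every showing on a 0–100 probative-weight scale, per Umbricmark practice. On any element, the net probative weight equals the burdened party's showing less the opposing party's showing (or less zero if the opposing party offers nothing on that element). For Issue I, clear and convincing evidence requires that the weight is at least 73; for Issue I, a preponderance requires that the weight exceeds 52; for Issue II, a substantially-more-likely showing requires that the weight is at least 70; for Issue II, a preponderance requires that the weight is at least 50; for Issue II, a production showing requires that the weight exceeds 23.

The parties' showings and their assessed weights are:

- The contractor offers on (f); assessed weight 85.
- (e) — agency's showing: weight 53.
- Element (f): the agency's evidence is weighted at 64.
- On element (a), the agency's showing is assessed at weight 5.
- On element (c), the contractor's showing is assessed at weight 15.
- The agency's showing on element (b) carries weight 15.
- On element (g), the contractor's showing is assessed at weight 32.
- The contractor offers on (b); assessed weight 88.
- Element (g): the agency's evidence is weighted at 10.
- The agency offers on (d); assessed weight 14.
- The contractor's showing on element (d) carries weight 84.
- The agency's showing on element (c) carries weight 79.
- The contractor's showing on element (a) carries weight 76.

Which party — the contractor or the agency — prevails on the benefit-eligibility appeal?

— Issue I —
At Stage I.1 the contractor must meet clear and convincing evidence (weight is at least 73): on (a) the weight is 76 less the opposing 5 gives net 71, < 73, so (a) does not meet the standard; on (b) the weight is 88 less the opposing 15 gives net 73, ≥ 73, so (b) meets the standard.
  The contractor does not carry Stage I.1.
The analysis ends at Stage I.1; the agency prevails on this issue.
— Issue II —
Stage II.1 (contractor, a substantially-more-likely showing, weight is at least 70): (d) net 84−14=70 ≥ 70 — meets.
  The contractor carries Stage II.1; the agency now bears the burden.
Stage II.2 (agency, a preponderance, weight is at least 50): (e) 53 ≥ 50 — meets.
  Stage II.2 is satisfied; the onus moves to the contractor.
Stage II.3 (contractor, a production showing, weight exceeds 23): (f) net 85−64=21 ≤ 23 — fails; (g) net 32−10=22 ≤ 23 — fails.
  Stage II.3 not carried; the contractor fails its burden.
The analysis ends at Stage II.3; the agency prevails on this issue.
Per-issue: Issue I → agency; Issue II → agency. The contractor must prevail on at least one issue; overall, the agency prevails.

agency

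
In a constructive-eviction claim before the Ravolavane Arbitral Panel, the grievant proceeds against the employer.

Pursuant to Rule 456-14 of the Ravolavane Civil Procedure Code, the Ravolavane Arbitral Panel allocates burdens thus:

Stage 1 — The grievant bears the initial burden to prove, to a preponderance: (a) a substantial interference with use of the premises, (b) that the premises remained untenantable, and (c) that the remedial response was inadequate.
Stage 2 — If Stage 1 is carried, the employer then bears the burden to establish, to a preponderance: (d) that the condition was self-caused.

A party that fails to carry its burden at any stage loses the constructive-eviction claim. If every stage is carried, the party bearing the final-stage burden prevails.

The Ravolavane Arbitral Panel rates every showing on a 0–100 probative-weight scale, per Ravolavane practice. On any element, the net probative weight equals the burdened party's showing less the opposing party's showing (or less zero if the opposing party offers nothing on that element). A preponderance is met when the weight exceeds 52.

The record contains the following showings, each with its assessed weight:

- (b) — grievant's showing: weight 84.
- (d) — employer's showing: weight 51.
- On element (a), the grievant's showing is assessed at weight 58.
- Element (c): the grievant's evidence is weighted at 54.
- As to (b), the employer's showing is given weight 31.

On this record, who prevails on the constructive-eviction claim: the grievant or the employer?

grievant

At Stage 1 the grievant must meet a preponderance (weight exceeds 52): on (a) the weight is 58, which does exceed 52, so (a) meets the standard; on (b) the weight is 84 less the opposing 31 gives net 53, which does exceed 52, so (b) meets the standard; on (c) the weight is 54, > 52, so (c) meets the standard.
  The grievant carries Stage 1; the employer now bears the burden.
At Stage 2 the employer must meet a preponderance (weight exceeds 52): on (d) the weight is 51, ≤ 52, so (d) does not meet the standard.
  Stage 2 not carried; the employer fails its burden.
The analysis ends at Stage 2; the grievant prevails.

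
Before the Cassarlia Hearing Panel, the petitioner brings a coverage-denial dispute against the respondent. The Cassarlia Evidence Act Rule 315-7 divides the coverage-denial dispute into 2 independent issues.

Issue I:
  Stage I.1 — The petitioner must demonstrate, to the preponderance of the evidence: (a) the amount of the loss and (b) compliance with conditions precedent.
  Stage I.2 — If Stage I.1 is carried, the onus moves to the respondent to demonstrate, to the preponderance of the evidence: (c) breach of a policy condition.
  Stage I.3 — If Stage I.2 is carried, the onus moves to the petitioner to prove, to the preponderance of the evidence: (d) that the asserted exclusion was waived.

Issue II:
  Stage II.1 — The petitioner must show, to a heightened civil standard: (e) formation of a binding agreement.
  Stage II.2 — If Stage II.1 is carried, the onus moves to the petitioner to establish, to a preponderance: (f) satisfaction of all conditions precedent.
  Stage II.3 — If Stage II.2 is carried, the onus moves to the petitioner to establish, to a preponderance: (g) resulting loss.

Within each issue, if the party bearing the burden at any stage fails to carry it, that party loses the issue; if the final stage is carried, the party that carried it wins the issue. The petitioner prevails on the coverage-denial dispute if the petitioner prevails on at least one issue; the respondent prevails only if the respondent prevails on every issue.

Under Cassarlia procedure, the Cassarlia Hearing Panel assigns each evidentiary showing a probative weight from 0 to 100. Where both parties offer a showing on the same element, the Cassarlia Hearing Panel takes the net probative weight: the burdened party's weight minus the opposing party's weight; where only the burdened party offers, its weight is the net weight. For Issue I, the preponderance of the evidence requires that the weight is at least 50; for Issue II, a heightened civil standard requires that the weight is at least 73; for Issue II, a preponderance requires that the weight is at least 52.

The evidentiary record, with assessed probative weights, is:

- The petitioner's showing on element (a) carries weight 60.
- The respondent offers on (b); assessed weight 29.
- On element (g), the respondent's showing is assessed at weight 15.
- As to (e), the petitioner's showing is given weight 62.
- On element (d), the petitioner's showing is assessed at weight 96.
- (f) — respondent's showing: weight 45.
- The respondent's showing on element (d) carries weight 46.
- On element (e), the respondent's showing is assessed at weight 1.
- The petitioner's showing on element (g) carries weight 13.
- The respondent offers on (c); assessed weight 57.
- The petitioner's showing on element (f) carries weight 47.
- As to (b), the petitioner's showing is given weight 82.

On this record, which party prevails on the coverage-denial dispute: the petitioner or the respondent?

petitioner

— Issue I —
At Stage I.1 the petitioner must meet the preponderance of the evidence (weight is at least 50): on (a) the weight is 60, which does reach 50, so (a) meets the standard; on (b) the weight is 82 less the opposing 29 gives net 53, which does reach 50, so (b) meets the standard.
  All elements met. The burden passes to the respondent.
At Stage I.2 the respondent must meet the preponderance of the evidence (weight is at least 50): on (c) the weight is 57, which does reach 50, so (c) meets the standard.
  Stage I.2 is satisfied; the onus moves to the petitioner.
At Stage I.3 the petitioner must meet the preponderance of the evidence (weight is at least 50): on (d) the weight is 96 less the opposing 46 gives net 50, ≥ 50, so (d) meets the standard.
  All elements met at the final stage.
Every stage carried; the petitioner prevails on this issue.
— Issue II —
Stage II.1 (petitioner, a heightened civil standard, weight is at least 73): (e) net 62−1=61 < 73 — fails.
  Stage II.1 not carried; the petitioner fails its burden.
The respondent prevails on this issue.
Per-issue: Issue I → petitioner; Issue II → respondent. The petitioner must prevail on at least one issue; overall, the petitioner prevails.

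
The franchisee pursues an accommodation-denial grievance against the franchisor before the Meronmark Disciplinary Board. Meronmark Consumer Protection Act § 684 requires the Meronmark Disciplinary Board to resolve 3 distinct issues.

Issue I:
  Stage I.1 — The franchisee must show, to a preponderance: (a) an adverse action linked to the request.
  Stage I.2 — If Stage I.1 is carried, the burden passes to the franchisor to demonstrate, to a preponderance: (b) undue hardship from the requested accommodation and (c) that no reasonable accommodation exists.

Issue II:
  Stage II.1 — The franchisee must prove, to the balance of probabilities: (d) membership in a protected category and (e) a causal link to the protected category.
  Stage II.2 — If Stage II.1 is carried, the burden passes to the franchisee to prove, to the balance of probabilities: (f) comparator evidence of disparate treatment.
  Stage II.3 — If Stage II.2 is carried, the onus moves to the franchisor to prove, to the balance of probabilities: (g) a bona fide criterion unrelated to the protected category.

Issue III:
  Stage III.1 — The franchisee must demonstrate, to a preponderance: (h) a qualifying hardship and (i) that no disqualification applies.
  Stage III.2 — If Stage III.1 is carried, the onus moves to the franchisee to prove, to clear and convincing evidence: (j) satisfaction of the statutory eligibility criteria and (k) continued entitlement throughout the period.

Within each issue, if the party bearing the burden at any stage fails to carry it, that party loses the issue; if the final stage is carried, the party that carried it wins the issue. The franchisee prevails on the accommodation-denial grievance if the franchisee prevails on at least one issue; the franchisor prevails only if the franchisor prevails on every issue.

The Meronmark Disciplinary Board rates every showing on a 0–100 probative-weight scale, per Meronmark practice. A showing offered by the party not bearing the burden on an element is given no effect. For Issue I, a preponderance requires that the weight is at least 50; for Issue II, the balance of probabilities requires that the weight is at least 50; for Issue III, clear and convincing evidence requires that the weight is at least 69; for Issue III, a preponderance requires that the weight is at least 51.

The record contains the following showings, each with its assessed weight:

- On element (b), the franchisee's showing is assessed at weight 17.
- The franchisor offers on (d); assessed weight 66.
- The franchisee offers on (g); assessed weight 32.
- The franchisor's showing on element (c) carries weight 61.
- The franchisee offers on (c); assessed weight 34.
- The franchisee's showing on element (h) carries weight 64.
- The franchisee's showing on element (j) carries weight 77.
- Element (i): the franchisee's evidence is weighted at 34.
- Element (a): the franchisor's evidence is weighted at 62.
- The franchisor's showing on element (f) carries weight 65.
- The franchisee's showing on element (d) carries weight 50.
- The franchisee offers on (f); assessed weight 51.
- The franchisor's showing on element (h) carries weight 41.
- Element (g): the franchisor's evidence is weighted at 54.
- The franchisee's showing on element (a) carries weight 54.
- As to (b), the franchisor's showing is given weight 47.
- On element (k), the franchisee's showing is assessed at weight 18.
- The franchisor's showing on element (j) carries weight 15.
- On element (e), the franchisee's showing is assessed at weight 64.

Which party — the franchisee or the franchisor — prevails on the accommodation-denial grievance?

— Issue I —
Stage I.1 — burden on franchisee; standard: a preponderance (weight is at least 50).
    (a): 54 (franchisor's 62 disregarded) ≥ 50 [met]
  The franchisee carries Stage I.1; the franchisor now bears the burden.
Stage I.2 — burden on franchisor; standard: a preponderance (weight is at least 50).
    (b): 47 (franchisee's 17 disregarded) < 50 [not met]
    (c): 61 (franchisee's 34 disregarded) ≥ 50 [met]
  Not every element is met, so the franchisor fails to carry Stage I.2.
So the franchisee prevails on this issue.
— Issue II —
Stage II.1 — burden on franchisee; standard: the balance of probabilities (weight is at least 50).
    (d): 50 (franchisor's 66 disregarded) ≥ 50 [met]
    (e): 64 ≥ 50 [met]
  Stage II.1 is satisfied; the franchisee continues to bear the burden.
Stage II.2 — burden on franchisee; standard: the balance of probabilities (weight is at least 50).
    (f): 51 (franchisor's 65 disregarded) ≥ 50 [met]
  Stage II.2 is satisfied; the onus moves to the franchisor.
Stage II.3 — burden on franchisor; standard: the balance of probabilities (weight is at least 50).
    (g): 54 (franchisee's 32 disregarded) ≥ 50 [met]
  All elements met at the final stage.
Every stage carried; the franchisor prevails on this issue.
— Issue III —
Stage III.1 (franchisee, a preponderance, weight is at least 51): (h) 64 (franchisor's 41 disregarded) ≥ 51 — meets; (i) 34 < 51 — fails.
  The franchisee does not carry Stage III.1.
So the franchisor prevails on this issue.
Per-issue: Issue I → franchisee; Issue II → franchisor; Issue III → franchisor. The franchisee must prevail on at least one issue; overall, the franchisee prevails.

franchisee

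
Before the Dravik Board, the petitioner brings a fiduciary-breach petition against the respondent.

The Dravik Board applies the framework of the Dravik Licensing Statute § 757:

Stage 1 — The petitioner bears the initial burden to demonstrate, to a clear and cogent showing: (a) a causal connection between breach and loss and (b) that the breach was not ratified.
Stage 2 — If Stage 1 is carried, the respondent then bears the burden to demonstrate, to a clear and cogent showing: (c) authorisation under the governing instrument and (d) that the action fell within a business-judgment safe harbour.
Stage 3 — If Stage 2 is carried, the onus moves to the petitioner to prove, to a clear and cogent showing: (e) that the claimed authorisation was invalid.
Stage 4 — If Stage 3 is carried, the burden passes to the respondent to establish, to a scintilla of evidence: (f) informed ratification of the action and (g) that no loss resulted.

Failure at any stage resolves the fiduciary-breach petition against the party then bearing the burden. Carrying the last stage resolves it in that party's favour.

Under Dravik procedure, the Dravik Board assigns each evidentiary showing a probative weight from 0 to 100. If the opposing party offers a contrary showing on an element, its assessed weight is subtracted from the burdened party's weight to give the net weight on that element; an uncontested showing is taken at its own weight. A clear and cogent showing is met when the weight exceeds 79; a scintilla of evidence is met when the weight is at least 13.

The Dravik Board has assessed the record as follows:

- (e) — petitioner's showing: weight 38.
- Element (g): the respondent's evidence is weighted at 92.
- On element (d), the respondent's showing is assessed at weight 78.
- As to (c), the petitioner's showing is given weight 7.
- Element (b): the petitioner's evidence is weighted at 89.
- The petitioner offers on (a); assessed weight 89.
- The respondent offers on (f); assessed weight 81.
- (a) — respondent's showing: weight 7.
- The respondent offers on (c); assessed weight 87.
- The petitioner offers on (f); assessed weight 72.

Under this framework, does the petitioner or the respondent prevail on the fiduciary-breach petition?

petitioner

Stage 1 (petitioner, a clear and cogent showing, weight exceeds 79): (a) net 89−7=82 > 79 — meets; (b) 89 > 79 — meets.
  The petitioner carries Stage 1; the respondent now bears the burden.
Stage 2 (respondent, a clear and cogent showing, weight exceeds 79): (c) net 87−7=80 > 79 — meets; (d) 78 ≤ 79 — fails.
  Stage 2 not carried; the respondent fails its burden.
The petitioner prevails.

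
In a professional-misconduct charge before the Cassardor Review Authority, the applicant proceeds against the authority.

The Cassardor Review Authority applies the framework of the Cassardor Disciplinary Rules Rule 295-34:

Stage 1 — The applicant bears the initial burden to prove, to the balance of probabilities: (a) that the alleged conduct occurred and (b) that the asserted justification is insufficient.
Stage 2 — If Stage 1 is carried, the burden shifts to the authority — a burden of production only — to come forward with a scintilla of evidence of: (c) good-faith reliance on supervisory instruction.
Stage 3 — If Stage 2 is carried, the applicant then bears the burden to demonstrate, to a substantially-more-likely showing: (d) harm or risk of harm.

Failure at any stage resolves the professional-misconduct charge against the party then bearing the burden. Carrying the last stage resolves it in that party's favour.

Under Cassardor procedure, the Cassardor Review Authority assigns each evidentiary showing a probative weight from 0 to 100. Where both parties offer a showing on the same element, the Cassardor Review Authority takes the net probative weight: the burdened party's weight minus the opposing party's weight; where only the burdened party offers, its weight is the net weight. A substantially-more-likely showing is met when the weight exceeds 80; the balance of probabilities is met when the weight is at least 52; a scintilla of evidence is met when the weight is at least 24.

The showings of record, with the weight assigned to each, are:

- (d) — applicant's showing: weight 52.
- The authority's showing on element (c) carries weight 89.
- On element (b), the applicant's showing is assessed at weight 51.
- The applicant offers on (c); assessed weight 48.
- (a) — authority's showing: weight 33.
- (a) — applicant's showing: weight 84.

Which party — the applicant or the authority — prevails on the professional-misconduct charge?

At Stage 1 the applicant must meet the balance of probabilities (weight is at least 52): on (a) the weight is 84 less the opposing 33 gives net 51, which does not reach 52, so (a) does not meet the standard; on (b) the weight is 51, which does not reach 52, so (b) does not meet the standard.
  Stage 1 not carried; the applicant fails its burden.
The analysis ends at Stage 1; the authority prevails.

authority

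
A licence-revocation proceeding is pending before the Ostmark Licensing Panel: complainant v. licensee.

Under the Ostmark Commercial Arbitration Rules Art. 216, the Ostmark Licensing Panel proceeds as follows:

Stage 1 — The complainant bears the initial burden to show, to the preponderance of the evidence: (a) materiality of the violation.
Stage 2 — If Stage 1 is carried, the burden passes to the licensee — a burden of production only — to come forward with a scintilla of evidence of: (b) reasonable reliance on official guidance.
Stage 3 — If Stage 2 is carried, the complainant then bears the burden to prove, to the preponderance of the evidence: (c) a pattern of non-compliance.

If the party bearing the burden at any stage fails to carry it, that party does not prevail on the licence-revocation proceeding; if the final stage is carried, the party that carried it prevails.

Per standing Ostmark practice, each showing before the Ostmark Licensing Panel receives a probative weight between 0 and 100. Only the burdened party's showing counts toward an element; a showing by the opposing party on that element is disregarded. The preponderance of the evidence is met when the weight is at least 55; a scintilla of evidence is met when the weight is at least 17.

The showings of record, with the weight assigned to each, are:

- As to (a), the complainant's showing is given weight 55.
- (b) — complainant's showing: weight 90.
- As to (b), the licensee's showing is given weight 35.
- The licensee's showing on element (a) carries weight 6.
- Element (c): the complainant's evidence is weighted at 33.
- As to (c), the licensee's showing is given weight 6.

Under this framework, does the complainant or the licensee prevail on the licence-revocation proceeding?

At Stage 1 the complainant must meet the preponderance of the evidence (weight is at least 55): on (a) the weight is 55 (the licensee's 6 is given no effect), ≥ 55, so (a) meets the standard.
  Stage 1 carried; the burden shifts to the licensee.
At Stage 2 the licensee must meet a scintilla of evidence (weight is at least 17): on (b) the weight is 35 (the complainant's 90 is given no effect), ≥ 17, so (b) meets the standard.
  Stage 2 is satisfied; the onus moves to the complainant.
At Stage 3 the complainant must meet the preponderance of the evidence (weight is at least 55): on (c) the weight is 33 (the licensee's 6 is given no effect), which does not reach 55, so (c) does not meet the standard.
  Stage 3 not carried; the complainant fails its burden.
The analysis ends at Stage 3; the licensee prevails.

licensee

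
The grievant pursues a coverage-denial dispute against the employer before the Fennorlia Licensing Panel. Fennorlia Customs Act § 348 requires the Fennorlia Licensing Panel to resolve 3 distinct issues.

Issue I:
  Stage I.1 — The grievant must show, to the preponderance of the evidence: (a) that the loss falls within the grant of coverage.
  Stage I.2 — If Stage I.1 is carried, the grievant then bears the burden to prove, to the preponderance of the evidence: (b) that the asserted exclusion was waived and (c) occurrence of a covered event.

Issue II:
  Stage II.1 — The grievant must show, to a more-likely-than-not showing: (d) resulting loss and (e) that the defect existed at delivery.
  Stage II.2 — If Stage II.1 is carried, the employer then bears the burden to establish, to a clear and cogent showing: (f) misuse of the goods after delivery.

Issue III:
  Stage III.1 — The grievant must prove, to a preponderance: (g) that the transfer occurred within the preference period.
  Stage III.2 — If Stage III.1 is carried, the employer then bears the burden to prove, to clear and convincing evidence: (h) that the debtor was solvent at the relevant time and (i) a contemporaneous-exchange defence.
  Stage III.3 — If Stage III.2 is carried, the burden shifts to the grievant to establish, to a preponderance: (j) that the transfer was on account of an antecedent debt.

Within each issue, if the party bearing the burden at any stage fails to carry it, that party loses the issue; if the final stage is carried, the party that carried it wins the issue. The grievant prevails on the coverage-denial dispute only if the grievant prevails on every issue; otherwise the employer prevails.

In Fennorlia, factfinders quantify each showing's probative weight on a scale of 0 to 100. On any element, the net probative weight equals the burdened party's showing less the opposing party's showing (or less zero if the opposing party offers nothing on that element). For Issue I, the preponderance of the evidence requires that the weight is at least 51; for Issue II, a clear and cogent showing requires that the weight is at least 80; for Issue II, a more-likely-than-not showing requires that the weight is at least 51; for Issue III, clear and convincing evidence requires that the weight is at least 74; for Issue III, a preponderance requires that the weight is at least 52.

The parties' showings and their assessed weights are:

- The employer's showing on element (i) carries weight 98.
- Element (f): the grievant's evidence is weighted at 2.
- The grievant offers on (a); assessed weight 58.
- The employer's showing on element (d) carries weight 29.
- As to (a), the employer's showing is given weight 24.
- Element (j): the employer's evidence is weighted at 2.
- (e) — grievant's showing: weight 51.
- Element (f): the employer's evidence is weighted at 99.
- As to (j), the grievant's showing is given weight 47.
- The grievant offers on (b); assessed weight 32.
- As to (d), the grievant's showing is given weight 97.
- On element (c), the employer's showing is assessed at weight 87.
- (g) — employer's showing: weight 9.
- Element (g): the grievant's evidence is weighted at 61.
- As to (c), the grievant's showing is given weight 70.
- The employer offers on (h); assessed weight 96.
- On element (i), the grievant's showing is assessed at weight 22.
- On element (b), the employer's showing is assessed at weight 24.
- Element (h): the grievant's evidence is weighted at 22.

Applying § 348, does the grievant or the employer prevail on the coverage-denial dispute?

employer

— Issue I —
At Stage I.1 the grievant must meet the preponderance of the evidence (weight is at least 51): on (a) the weight is 58 less the opposing 24 gives net 34, < 51, so (a) does not meet the standard.
  Stage I.1 not carried; the grievant fails its burden.
The analysis ends at Stage I.1; the employer prevails on this issue.
— Issue II —
Stage II.1 — burden on grievant; standard: a more-likely-than-not showing (weight is at least 51).
    (d): 97 − 29 = 68 ≥ 51 [met]
    (e): 51 ≥ 51 [met]
  Stage II.1 carried; the burden shifts to the employer.
Stage II.2 — burden on employer; standard: a clear and cogent showing (weight is at least 80).
    (f): 99 − 2 = 97 ≥ 80 [met]
  Stage II.2 carried; the final stage is satisfied.
Every stage carried; the employer prevails on this issue.
— Issue III —
Stage III.1 (grievant, a preponderance, weight is at least 52): (g) net 61−9=52 ≥ 52 — meets.
  The grievant carries Stage III.1; the employer now bears the burden.
Stage III.2 (employer, clear and convincing evidence, weight is at least 74): (h) net 96−22=74 ≥ 74 — meets; (i) net 98−22=76 ≥ 74 — meets.
  All elements met. The burden passes to the grievant.
Stage III.3 (grievant, a preponderance, weight is at least 52): (j) net 47−2=45 < 52 — fails.
  Not every element is met, so the grievant fails to carry Stage III.3.
So the employer prevails on this issue.
Per-issue: Issue I → employer; Issue II → employer; Issue III → employer. The grievant must prevail on every issue; overall, the employer prevails.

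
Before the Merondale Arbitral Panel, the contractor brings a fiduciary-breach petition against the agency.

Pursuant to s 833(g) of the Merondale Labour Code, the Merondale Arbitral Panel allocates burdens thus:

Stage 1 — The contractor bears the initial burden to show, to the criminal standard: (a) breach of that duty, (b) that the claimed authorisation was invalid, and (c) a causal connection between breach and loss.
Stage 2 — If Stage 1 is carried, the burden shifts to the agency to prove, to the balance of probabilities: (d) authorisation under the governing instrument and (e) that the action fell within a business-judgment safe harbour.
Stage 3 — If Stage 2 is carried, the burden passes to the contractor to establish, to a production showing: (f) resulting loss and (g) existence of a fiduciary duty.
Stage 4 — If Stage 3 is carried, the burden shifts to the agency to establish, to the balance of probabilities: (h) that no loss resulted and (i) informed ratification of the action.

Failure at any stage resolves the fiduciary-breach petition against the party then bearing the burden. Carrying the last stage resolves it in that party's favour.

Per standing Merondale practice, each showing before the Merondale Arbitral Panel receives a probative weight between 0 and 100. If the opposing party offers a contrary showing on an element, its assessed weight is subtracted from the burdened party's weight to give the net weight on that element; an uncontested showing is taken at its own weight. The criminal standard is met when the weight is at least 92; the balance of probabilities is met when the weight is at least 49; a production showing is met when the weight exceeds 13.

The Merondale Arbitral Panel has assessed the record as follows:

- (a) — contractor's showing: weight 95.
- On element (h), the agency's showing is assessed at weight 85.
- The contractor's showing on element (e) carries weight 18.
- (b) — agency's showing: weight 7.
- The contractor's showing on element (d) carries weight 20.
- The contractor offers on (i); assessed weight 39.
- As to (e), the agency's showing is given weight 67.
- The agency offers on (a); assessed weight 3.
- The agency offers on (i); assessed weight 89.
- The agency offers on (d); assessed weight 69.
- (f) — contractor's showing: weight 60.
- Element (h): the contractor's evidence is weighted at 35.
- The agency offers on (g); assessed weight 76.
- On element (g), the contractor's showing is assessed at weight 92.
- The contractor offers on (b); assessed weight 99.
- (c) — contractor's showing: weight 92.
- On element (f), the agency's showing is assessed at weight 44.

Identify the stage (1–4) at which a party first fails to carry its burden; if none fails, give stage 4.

stage 4

Stage 1 — burden on contractor; standard: the criminal standard (weight is at least 92).
    (a): 95 − 3 = 92 ≥ 92 [met]
    (b): 99 − 7 = 92 ≥ 92 [met]
    (c): 92 ≥ 92 [met]
  The contractor carries Stage 1; the agency now bears the burden.
Stage 2 — burden on agency; standard: the balance of probabilities (weight is at least 49).
    (d): 69 − 20 = 49 ≥ 49 [met]
    (e): 67 − 18 = 49 ≥ 49 [met]
  Stage 2 carried; the burden shifts to the contractor.
Stage 3 — burden on contractor; standard: a production showing (weight exceeds 13).
    (f): 60 − 44 = 16 > 13 [met]
    (g): 92 − 76 = 16 > 13 [met]
  All elements met. The burden passes to the agency.
Stage 4 — burden on agency; standard: the balance of probabilities (weight is at least 49).
    (h): 85 − 35 = 50 ≥ 49 [met]
    (i): 89 − 39 = 50 ≥ 49 [met]
  The agency carries the last stage.
Every stage carried; the agency prevails.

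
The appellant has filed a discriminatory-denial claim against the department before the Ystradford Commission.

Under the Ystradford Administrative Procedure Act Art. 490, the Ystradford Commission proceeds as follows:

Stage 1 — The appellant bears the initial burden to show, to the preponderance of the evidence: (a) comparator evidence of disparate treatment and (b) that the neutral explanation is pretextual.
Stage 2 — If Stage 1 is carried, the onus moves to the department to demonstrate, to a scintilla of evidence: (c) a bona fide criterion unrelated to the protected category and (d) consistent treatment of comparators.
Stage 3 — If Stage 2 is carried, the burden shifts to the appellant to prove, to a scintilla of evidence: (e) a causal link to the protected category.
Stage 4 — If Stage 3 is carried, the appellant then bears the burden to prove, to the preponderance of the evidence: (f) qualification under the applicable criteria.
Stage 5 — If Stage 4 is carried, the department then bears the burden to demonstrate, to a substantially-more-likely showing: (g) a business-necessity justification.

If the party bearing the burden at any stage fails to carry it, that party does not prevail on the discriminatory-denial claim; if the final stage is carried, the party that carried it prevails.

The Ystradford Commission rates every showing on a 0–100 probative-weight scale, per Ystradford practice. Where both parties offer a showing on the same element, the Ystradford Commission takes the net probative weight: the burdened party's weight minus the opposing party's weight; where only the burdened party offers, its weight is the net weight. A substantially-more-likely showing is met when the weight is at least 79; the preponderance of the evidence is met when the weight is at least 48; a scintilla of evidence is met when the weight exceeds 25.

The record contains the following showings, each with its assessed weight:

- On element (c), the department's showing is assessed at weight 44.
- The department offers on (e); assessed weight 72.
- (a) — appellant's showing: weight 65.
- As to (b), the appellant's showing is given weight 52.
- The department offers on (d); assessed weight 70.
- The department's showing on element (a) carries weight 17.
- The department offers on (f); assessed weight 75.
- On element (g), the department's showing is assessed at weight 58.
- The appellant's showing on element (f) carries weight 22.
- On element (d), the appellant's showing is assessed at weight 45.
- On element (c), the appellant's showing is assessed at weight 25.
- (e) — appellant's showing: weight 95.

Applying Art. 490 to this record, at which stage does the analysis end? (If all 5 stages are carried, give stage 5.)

stage 2

Stage 1 — burden on appellant; standard: the preponderance of the evidence (weight is at least 48).
    (a): 65 − 17 = 48 ≥ 48 [met]
    (b): 52 ≥ 48 [met]
  All elements met. The burden passes to the department.
Stage 2 — burden on department; standard: a scintilla of evidence (weight exceeds 25).
    (c): 44 − 25 = 19 ≤ 25 [not met]
    (d): 70 − 45 = 25 ≤ 25 [not met]
  Stage 2 not carried; the department fails its burden.
The analysis ends at Stage 2; the appellant prevails.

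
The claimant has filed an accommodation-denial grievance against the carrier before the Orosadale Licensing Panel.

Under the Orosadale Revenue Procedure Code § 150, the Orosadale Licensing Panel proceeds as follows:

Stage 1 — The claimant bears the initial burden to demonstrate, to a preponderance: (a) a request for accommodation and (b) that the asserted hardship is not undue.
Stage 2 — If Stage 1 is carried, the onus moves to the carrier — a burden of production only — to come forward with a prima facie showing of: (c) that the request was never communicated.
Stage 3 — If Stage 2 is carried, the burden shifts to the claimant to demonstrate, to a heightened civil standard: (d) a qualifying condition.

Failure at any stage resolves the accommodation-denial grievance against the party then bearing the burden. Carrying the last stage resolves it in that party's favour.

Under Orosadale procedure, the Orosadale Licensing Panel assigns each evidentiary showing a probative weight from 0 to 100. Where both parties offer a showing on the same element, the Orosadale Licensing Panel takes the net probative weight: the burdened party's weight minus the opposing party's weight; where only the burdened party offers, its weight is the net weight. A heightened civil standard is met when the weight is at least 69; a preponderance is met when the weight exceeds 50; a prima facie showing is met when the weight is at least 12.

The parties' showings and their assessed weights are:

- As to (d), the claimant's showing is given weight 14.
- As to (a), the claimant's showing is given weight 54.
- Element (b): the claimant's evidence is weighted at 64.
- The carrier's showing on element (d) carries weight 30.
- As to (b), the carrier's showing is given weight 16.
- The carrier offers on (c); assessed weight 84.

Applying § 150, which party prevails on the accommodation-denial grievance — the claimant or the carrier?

Stage 1 — burden on claimant; standard: a preponderance (weight exceeds 50).
    (a): 54 > 50 [met]
    (b): 64 − 16 = 48 ≤ 50 [not met]
  Stage 1 not carried; the claimant fails its burden.
The analysis ends at Stage 1; the carrier prevails.

carrier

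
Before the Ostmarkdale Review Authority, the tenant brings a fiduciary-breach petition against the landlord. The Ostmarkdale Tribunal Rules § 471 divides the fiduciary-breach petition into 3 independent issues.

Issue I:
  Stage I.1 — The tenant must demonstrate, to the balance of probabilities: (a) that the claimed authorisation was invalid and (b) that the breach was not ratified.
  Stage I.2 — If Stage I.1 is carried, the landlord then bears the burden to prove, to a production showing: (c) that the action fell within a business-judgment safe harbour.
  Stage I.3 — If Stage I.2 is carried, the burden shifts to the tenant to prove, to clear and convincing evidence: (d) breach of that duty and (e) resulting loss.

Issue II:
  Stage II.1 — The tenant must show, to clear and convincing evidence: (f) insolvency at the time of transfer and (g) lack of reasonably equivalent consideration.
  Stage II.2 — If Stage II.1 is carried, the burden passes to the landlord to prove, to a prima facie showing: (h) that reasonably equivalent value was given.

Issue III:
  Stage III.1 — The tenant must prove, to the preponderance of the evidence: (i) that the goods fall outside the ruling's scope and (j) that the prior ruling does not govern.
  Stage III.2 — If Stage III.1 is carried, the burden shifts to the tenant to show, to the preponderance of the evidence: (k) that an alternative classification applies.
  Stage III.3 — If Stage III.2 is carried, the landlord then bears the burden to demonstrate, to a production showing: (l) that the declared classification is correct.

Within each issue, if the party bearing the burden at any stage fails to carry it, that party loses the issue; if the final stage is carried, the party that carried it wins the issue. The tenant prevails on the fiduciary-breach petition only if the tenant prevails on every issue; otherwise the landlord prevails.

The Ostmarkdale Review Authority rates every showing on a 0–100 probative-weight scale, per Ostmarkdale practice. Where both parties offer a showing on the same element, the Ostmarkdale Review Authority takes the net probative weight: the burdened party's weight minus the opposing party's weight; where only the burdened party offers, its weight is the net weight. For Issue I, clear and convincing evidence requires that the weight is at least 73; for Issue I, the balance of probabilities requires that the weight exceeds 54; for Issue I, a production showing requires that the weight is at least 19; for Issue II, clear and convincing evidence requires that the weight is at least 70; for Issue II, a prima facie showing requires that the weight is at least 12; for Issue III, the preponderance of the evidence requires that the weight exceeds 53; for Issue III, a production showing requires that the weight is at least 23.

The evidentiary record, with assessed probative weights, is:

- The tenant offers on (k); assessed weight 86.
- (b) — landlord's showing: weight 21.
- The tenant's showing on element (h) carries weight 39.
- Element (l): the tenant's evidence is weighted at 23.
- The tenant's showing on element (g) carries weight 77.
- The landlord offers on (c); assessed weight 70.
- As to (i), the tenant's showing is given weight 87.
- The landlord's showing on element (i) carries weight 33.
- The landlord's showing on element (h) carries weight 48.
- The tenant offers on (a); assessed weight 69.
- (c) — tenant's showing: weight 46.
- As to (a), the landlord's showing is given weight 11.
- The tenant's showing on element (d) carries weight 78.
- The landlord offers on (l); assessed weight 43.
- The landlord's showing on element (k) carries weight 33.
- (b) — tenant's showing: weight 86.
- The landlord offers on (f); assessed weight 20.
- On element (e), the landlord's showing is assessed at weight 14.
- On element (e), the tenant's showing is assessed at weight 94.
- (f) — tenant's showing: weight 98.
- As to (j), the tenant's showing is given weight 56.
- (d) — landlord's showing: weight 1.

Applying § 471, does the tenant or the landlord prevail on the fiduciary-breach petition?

landlord

— Issue I —
At Stage I.1 the tenant must meet the balance of probabilities (weight exceeds 54): on (a) the weight is 69 less the opposing 11 gives net 58, which does exceed 54, so (a) meets the standard; on (b) the weight is 86 less the opposing 21 gives net 65, > 54, so (b) meets the standard.
  Stage I.1 is satisfied; the onus moves to the landlord.
At Stage I.2 the landlord must meet a production showing (weight is at least 19): on (c) the weight is 70 less the opposing 46 gives net 24, ≥ 19, so (c) meets the standard.
  Stage I.2 carried; the burden shifts to the tenant.
At Stage I.3 the tenant must meet clear and convincing evidence (weight is at least 73): on (d) the weight is 78 less the opposing 1 gives net 77, ≥ 73, so (d) meets the standard; on (e) the weight is 94 less the opposing 14 gives net 80, ≥ 73, so (e) meets the standard.
  The tenant carries the last stage.
All stages carried — the tenant prevails on this issue.
— Issue II —
Stage II.1 (tenant, clear and convincing evidence, weight is at least 70): (f) net 98−20=78 ≥ 70 — meets; (g) 77 ≥ 70 — meets.
  Stage II.1 carried; the burden shifts to the landlord.
Stage II.2 (landlord, a prima facie showing, weight is at least 12): (h) net 48−39=9 < 12 — fails.
  Not every element is met, so the landlord fails to carry Stage II.2.
So the tenant prevails on this issue.
— Issue III —
Stage III.1 — burden on tenant; standard: the preponderance of the evidence (weight exceeds 53).
    (i): 87 − 33 = 54 > 53 [met]
    (j): 56 > 53 [met]
  All elements met. The tenant retains the burden for Stage III.2.
Stage III.2 — burden on tenant; standard: the preponderance of the evidence (weight exceeds 53).
    (k): 86 − 33 = 53 ≤ 53 [not met]
  The tenant does not carry Stage III.2.
The landlord prevails on this issue.
Per-issue: Issue I → tenant; Issue II → tenant; Issue III → landlord. The tenant must prevail on every issue; overall, the landlord prevails.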